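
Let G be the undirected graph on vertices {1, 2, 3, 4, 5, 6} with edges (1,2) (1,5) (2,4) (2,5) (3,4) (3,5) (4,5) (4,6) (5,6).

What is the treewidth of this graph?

2

A width-2 tree decomposition is:
Bags: B1 = {2, 4, 5}  B2 = {4, 5, 6}  B3 = {3, 4, 5}  B4 = {1, 2, 5}
Tree: B1–B2, B1–B3, B1–B4
Every bag has size at most 3, so the width is 3 − 1 = 2 and tw(G) ≤ 2. For the lower bound, the 3 vertices {1, 2, 5} are pairwise adjacent, and any tree decomposition puts a clique entirely inside one bag — forcing width ≥ 2. Hence tw(G) = 2 exactly.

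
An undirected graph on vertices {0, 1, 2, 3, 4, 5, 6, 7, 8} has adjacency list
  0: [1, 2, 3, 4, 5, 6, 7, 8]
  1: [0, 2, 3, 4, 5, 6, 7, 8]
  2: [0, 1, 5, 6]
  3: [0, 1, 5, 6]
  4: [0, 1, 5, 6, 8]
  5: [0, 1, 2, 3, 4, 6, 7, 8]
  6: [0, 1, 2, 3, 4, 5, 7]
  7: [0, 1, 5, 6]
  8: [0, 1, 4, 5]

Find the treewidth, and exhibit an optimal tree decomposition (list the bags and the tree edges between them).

Each bag holds 5 vertices, so the decomposition has width 4, which upper-bounds the treewidth. On the other hand G contains the 5-clique {0, 1, 4, 5, 8}. A clique must lie in a single bag of any decomposition, so no decomposition can have width below 4. Hence tw(G) = 4 exactly.

Treewidth 4.
One optimal decomposition is:
Bags: B1 = {0, 1, 5, 6, 7}  B2 = {0, 1, 4, 5, 6}  B3 = {0, 1, 2, 5, 6}  B4 = {0, 1, 3, 5, 6}  B5 = {0, 1, 4, 5, 8}
Tree: B1–B2, B2–B3, B1–B4, B2–B5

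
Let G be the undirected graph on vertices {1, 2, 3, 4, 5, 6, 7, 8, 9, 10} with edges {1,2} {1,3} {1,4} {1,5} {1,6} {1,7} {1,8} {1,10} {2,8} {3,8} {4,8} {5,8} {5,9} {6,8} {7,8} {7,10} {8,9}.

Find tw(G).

A width-2 tree decomposition is:
Bags: B1 = {1, 3, 8}  B2 = {1, 7, 8}  B3 = {1, 2, 8}  B4 = {1, 4, 8}  B5 = {1, 5, 8}  B6 = {5, 8, 9}  B7 = {1, 7, 10}  B8 = {1, 6, 8}
Tree: B1–B2, B1–B3, B2–B4, B1–B5, B5–B6, B2–B7, B4–B8
Each bag holds 3 vertices, so the decomposition has width 2, which upper-bounds the treewidth. Conversely, {1, 2, 8} is a clique of size 3, and the vertices of any clique must share a bag in every tree decomposition; so some bag has ≥ 3 vertices and tw(G) ≥ 2. Combining the bounds, tw(G) = 2.

2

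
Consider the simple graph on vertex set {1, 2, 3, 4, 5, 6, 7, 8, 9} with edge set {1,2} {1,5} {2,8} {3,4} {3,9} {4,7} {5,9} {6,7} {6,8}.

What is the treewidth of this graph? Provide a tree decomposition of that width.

Treewidth 2.
One such decomposition:
Bags: B1 = {2, 6, 8}  B2 = {1, 2, 6}  B3 = {1, 5, 6}  B4 = {5, 6, 9}  B5 = {3, 6, 9}  B6 = {3, 4, 6}  B7 = {4, 6, 7}
Tree: B1–B2, B2–B3, B3–B4, B4–B5, B5–B6, B6–B7

The largest bag has 3 vertices, giving width 2; this decomposition certifies tw(G) ≤ 2. For the lower bound, G contains the cycle 6–8–2–1–5–9–3–4–7–6, so G is not a forest; only forests have treewidth ≤ 1, hence tw(G) ≥ 2. Hence tw(G) = 2 exactly.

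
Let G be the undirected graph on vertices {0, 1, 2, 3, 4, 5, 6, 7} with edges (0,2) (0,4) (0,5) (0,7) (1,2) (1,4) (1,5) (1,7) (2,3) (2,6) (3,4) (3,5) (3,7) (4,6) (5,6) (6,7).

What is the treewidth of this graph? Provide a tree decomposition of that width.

Each bag holds 5 vertices, so the decomposition has width 4, which upper-bounds the treewidth. For the lower bound: the 5 vertex sets {2,6}, {3,5}, {0,7}, {1}, {4} are disjoint, each induces a connected subgraph, and every pair is joined by at least one edge of G. Contracting each set to a single vertex therefore yields K_{5} as a minor, and since treewidth is minor-monotone, tw(G) ≥ tw(K_{5}) = 4. Combining the bounds, tw(G) = 4.

Treewidth 4.
One such decomposition:
Bags: B1 = {0, 1, 2, 3, 6}  B2 = {0, 1, 3, 5, 6}  B3 = {0, 1, 3, 6, 7}  B4 = {0, 1, 3, 4, 6}
Tree: B1–B2, B2–B3, B3–B4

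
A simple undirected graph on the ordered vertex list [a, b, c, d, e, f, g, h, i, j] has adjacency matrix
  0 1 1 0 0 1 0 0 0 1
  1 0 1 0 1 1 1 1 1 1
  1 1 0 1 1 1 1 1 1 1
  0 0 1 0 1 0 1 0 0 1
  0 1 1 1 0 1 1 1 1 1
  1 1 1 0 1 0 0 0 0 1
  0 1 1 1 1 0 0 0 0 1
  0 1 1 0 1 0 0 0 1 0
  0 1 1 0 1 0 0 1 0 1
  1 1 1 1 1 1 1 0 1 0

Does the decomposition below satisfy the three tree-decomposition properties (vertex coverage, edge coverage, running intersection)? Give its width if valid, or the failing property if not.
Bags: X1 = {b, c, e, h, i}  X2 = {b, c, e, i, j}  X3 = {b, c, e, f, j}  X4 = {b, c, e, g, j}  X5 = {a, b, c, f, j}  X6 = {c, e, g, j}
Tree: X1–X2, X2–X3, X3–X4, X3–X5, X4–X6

No — vertex d appears in no bag.

A tree decomposition must satisfy three properties: every vertex lies in some bag; for every edge, both endpoints lie together in some bag; and for every vertex, the bags containing it form a connected subtree. Here vertex d appears in no bag, so the decomposition is invalid.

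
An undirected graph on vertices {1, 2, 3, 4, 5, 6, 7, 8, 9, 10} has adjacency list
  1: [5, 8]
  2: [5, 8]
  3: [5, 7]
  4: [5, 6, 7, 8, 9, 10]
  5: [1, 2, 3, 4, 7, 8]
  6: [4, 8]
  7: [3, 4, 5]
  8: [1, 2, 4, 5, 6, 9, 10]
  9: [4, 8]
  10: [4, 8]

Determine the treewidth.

A width-2 tree decomposition is:
Bags: B1 = {4, 8, 9}  B2 = {4, 5, 8}  B3 = {4, 5, 7}  B4 = {2, 5, 8}  B5 = {4, 6, 8}  B6 = {3, 5, 7}  B7 = {4, 8, 10}  B8 = {1, 5, 8}
Tree: B1–B2, B2–B3, B2–B4, B2–B5, B3–B6, B5–B7, B4–B8
Every bag has size at most 3, so the width is 3 − 1 = 2 and tw(G) ≤ 2. On the other hand G contains the 3-clique {1, 5, 8}. A clique must lie in a single bag of any decomposition, so no decomposition can have width below 2. Hence tw(G) = 2 exactly.

2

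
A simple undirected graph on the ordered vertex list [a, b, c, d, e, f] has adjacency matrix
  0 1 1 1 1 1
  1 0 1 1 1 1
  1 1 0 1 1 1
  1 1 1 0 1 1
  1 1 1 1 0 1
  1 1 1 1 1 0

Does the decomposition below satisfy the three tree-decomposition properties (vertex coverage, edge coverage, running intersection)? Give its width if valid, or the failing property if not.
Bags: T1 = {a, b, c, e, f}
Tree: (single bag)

No — vertex d appears in no bag.

A tree decomposition must satisfy three properties: every vertex lies in some bag; for every edge, both endpoints lie together in some bag; and for every vertex, the bags containing it form a connected subtree. Here vertex d appears in no bag, so the decomposition is invalid.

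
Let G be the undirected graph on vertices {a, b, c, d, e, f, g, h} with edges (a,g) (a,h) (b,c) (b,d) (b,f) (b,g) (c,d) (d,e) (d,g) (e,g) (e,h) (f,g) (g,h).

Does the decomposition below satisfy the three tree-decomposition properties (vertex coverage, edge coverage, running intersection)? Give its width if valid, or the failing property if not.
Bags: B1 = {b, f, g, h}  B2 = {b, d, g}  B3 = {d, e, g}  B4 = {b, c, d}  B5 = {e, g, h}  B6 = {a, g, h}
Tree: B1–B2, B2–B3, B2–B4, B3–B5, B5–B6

No — bags containing vertex h are not connected in the tree.

A tree decomposition must satisfy three properties: every vertex lies in some bag; for every edge, both endpoints lie together in some bag; and for every vertex, the bags containing it form a connected subtree. Here bags containing vertex h are not connected in the tree, so the decomposition is invalid.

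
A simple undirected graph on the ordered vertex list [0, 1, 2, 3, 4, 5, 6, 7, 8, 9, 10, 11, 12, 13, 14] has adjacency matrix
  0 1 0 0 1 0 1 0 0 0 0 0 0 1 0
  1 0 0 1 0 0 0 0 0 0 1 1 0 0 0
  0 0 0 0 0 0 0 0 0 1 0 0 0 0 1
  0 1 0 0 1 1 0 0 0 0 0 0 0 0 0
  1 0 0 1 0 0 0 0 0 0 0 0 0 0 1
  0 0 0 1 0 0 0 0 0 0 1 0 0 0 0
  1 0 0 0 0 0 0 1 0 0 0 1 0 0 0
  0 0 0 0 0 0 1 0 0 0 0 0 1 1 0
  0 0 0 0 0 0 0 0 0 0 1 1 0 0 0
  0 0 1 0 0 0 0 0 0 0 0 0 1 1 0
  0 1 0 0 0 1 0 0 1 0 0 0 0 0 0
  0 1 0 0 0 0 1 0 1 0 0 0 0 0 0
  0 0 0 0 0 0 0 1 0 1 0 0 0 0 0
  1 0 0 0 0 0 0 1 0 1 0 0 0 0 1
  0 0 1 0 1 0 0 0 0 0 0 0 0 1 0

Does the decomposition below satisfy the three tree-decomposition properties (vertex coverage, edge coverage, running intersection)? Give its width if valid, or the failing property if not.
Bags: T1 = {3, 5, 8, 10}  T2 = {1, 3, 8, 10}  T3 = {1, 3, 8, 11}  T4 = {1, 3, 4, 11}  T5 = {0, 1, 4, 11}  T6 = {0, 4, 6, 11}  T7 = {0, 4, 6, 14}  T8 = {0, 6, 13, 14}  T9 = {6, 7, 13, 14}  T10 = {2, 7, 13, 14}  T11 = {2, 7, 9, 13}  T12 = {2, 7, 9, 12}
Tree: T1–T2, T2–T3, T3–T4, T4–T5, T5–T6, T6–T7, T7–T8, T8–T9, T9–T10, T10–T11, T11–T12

Yes; width 3.

Every vertex of G appears in some bag (union = {0, 1, 2, 3, 4, 5, 6, 7, 8, 9, 10, 11, 12, 13, 14}); every edge is covered by a bag; and for each vertex v the set of bags containing v is connected in the bag tree. The decomposition is therefore valid. The largest bag has 4 vertices, so the width is 3.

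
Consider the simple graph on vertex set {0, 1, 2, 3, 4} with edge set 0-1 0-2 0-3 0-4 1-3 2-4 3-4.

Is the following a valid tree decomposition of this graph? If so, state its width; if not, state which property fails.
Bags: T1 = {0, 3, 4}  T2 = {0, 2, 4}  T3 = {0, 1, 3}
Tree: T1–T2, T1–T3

Yes; width 2.

Every vertex of G appears in some bag (union = {0, 1, 2, 3, 4}); every edge is covered by a bag; and for each vertex v the set of bags containing v is connected in the bag tree. The decomposition is therefore valid. The largest bag has 3 vertices, so the width is 2.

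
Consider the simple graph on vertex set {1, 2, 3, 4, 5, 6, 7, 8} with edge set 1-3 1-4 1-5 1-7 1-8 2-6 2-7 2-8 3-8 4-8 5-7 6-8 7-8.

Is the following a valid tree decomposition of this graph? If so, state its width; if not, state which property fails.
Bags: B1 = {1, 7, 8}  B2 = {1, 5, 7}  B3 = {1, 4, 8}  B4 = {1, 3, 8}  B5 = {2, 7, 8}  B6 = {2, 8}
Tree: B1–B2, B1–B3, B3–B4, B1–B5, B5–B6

A tree decomposition must satisfy three properties: every vertex lies in some bag; for every edge, both endpoints lie together in some bag; and for every vertex, the bags containing it form a connected subtree. Here vertex 6 appears in no bag, so the decomposition is invalid.

No — vertex 6 appears in no bag.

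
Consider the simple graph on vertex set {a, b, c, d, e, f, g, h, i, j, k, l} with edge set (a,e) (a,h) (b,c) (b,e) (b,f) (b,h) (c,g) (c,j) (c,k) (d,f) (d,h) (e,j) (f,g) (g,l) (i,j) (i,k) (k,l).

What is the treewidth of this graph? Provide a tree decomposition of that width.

The largest bag has 4 vertices, giving width 3; this decomposition certifies tw(G) ≤ 3. For the lower bound: the 4 vertex sets {i,k,l}, {g}, {c}, {b,e,f,j} are disjoint, each induces a connected subgraph, and every pair is joined by at least one edge of G. Contracting each set to a single vertex therefore yields K_{4} as a minor, and since treewidth is minor-monotone, tw(G) ≥ tw(K_{4}) = 3. Therefore the treewidth is 3.

Treewidth 3.
One optimal decomposition is:
Bags: B1 = {g, i, k, l}  B2 = {c, g, i, k}  B3 = {c, g, i, j}  B4 = {c, f, g, j}  B5 = {b, c, f, j}  B6 = {b, e, f, j}  B7 = {b, d, e, f}  B8 = {b, d, e, h}  B9 = {a, d, e, h}
Tree: B1–B2, B2–B3, B3–B4, B4–B5, B5–B6, B6–B7, B7–B8, B8–B9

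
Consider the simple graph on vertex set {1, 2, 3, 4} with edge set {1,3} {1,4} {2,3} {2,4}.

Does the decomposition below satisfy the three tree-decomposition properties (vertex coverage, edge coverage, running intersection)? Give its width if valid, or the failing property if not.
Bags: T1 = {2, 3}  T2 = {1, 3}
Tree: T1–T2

A tree decomposition must satisfy three properties: every vertex lies in some bag; for every edge, both endpoints lie together in some bag; and for every vertex, the bags containing it form a connected subtree. Here vertex 4 appears in no bag, so the decomposition is invalid.

No — vertex 4 appears in no bag.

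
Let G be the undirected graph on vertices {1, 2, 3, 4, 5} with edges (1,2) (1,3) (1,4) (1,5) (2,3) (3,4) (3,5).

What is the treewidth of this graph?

A width-2 tree decomposition is:
Bags: B1 = {1, 3, 5}  B2 = {1, 3, 4}  B3 = {1, 2, 3}
Tree: B1–B2, B2–B3
Each bag holds 3 vertices, so the decomposition has width 2, which upper-bounds the treewidth. On the other hand G contains the 3-clique {1, 2, 3}. A clique must lie in a single bag of any decomposition, so no decomposition can have width below 2. Hence tw(G) = 2 exactly.

2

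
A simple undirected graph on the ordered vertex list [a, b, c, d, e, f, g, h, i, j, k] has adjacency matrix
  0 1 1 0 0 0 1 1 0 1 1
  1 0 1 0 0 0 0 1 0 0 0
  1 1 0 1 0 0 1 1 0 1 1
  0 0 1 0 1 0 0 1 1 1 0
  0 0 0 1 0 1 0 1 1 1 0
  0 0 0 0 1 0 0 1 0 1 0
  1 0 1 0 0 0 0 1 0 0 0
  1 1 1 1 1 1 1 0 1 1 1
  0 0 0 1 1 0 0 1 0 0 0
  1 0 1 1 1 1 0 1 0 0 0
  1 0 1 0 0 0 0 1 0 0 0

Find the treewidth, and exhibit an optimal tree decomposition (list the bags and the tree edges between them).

Treewidth 3.
One such decomposition:
Bags: B1 = {c, d, h, j}  B2 = {a, c, h, j}  B3 = {d, e, h, j}  B4 = {a, c, g, h}  B5 = {e, f, h, j}  B6 = {d, e, h, i}  B7 = {a, b, c, h}  B8 = {a, c, h, k}
Tree: B1–B2, B1–B3, B2–B4, B3–B5, B3–B6, B4–B7, B2–B8

Each bag holds 4 vertices, so the decomposition has width 3, which upper-bounds the treewidth. Conversely, {d, e, h, j} is a clique of size 4, and the vertices of any clique must share a bag in every tree decomposition; so some bag has ≥ 4 vertices and tw(G) ≥ 3. The upper and lower bounds meet at 3, so that is the treewidth.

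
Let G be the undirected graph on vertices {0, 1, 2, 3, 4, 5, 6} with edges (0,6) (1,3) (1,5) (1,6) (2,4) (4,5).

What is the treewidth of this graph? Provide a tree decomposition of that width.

Treewidth 1.
Bags: B1 = {1, 5}  B2 = {1, 6}  B3 = {4, 5}  B4 = {1, 3}  B5 = {2, 4}  B6 = {0, 6}
Tree: B1–B2, B1–B3, B1–B4, B3–B5, B2–B6

Every bag has size at most 2, so the width is 2 − 1 = 1 and tw(G) ≤ 1. G has an edge, so its treewidth is at least 1. Combining the bounds, tw(G) = 1.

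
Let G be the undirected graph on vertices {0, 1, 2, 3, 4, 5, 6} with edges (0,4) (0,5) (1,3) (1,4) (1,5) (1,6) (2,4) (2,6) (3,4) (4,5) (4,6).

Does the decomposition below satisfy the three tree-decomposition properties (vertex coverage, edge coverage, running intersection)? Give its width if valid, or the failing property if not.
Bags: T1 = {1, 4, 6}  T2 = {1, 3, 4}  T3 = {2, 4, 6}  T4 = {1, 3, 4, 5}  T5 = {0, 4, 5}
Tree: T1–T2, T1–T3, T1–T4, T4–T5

No — bags containing vertex 3 are not connected in the tree.

A tree decomposition must satisfy three properties: every vertex lies in some bag; for every edge, both endpoints lie together in some bag; and for every vertex, the bags containing it form a connected subtree. Here bags containing vertex 3 are not connected in the tree, so the decomposition is invalid.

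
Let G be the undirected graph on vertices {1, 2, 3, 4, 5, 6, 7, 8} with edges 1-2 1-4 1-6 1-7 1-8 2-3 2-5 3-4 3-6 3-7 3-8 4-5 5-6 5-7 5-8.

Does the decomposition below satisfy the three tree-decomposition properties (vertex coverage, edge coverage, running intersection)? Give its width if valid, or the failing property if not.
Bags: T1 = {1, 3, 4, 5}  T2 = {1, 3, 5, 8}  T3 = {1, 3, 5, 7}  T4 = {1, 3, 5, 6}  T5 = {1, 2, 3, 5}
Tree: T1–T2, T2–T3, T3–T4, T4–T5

Yes; width 3.

Every vertex of G appears in some bag (union = {1, 2, 3, 4, 5, 6, 7, 8}); every edge is covered by a bag; and for each vertex v the set of bags containing v is connected in the bag tree. The decomposition is therefore valid. The largest bag has 4 vertices, so the width is 3.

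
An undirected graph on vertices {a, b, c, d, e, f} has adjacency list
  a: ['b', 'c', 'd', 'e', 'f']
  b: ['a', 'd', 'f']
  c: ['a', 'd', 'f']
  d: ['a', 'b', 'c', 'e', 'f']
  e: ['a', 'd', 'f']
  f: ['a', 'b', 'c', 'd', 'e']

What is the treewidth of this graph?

3

A width-3 tree decomposition is:
Bags: B1 = {a, c, d, f}  B2 = {a, b, d, f}  B3 = {a, d, e, f}
Tree: B1–B2, B1–B3
Every bag has size at most 4, so the width is 4 − 1 = 3 and tw(G) ≤ 3. On the other hand G contains the 4-clique {a, d, e, f}. A clique must lie in a single bag of any decomposition, so no decomposition can have width below 3. Combining the bounds, tw(G) = 3.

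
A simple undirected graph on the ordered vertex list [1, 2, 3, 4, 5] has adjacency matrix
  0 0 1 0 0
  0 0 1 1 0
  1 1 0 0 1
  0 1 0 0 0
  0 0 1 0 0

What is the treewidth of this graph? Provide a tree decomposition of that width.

Treewidth 1.
Bags: B1 = {2, 4}  B2 = {2, 3}  B3 = {1, 3}  B4 = {3, 5}
Tree: B1–B2, B2–B3, B2–B4

The largest bag has 2 vertices, giving width 1; this decomposition certifies tw(G) ≤ 1. Since G has at least one edge (e.g. 2–4), it is not an edgeless graph, so tw(G) ≥ 1. Combining the bounds, tw(G) = 1.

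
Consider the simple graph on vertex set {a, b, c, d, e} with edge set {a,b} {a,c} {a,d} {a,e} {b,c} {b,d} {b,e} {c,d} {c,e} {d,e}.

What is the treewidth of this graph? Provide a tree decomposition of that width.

With just one bag of size 5, the width is 5 − 1 = 4, so tw(G) ≤ 4. On the other hand G contains the 5-clique {a, b, c, d, e}. A clique must lie in a single bag of any decomposition, so no decomposition can have width below 4. Therefore the treewidth is 4.

Treewidth 4.
One such decomposition:
Bags: B1 = {a, b, c, d, e}
Tree: (single bag)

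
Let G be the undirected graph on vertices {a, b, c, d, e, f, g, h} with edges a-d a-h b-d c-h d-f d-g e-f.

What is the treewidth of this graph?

1

A width-1 tree decomposition is:
Bags: B1 = {a, d}  B2 = {d, g}  B3 = {d, f}  B4 = {a, h}  B5 = {b, d}  B6 = {c, h}  B7 = {e, f}
Tree: B1–B2, B2–B3, B1–B4, B2–B5, B4–B6, B3–B7
The largest bag has 2 vertices, giving width 1; this decomposition certifies tw(G) ≤ 1. G has an edge, so its treewidth is at least 1. Hence tw(G) = 1 exactly.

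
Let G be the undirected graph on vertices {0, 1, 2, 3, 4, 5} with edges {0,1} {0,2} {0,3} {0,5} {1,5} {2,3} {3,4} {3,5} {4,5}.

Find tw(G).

2

A width-2 tree decomposition is:
Bags: B1 = {0, 3, 5}  B2 = {0, 1, 5}  B3 = {3, 4, 5}  B4 = {0, 2, 3}
Tree: B1–B2, B1–B3, B1–B4
The largest bag has 3 vertices, giving width 2; this decomposition certifies tw(G) ≤ 2. For the lower bound, the 3 vertices {0, 1, 5} are pairwise adjacent, and any tree decomposition puts a clique entirely inside one bag — forcing width ≥ 2. Combining the bounds, tw(G) = 2.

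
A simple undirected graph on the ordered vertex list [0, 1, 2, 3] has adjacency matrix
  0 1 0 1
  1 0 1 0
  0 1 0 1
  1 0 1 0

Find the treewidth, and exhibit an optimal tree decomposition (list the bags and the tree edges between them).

Treewidth 2.
One optimal decomposition is:
Bags: B1 = {0, 1, 3}  B2 = {1, 2, 3}
Tree: B1–B2

Every bag has size at most 3, so the width is 3 − 1 = 2 and tw(G) ≤ 2. Since 3–0–1–2–3 is a cycle in G, G is not acyclic. Forests are exactly the graphs of treewidth ≤ 1, so tw(G) ≥ 2. Hence tw(G) = 2 exactly.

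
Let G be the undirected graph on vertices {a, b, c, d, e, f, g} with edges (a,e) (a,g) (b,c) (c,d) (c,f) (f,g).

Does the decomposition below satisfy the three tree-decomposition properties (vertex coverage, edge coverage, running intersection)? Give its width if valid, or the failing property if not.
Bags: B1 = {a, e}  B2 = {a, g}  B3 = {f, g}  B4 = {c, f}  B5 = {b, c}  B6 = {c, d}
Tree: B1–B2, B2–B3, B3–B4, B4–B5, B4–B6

Yes; width 1.

Vertex coverage: the bags together contain {a, b, c, d, e, f, g}, the full vertex set. Edge coverage: each edge of G has both endpoints in at least one bag. Running intersection: for every vertex, the bags containing it form a connected subtree. All three properties hold, so this is a valid tree decomposition of width max|bag| − 1 = 1, and hence tw(G) ≤ 1.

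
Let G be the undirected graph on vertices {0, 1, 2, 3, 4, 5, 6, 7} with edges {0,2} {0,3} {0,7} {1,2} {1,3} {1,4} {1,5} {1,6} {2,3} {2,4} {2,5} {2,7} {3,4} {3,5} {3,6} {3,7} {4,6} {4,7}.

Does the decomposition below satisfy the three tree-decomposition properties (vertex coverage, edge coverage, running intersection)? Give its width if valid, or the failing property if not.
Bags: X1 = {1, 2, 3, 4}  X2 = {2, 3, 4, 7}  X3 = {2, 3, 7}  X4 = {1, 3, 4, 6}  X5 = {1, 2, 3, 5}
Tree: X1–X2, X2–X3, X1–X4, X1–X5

A tree decomposition must satisfy three properties: every vertex lies in some bag; for every edge, both endpoints lie together in some bag; and for every vertex, the bags containing it form a connected subtree. Here vertex 0 appears in no bag, so the decomposition is invalid.

No — vertex 0 appears in no bag.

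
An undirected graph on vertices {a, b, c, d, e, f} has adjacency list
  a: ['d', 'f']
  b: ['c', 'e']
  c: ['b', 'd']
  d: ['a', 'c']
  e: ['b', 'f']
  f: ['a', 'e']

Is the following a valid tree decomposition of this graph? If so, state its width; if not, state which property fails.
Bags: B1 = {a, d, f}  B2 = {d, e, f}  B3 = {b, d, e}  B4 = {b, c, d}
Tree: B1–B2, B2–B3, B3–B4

Vertex coverage: the bags together contain {a, b, c, d, e, f}, the full vertex set. Edge coverage: each edge of G has both endpoints in at least one bag. Running intersection: for every vertex, the bags containing it form a connected subtree. All three properties hold, so this is a valid tree decomposition of width max|bag| − 1 = 2, and hence tw(G) ≤ 2.

Yes; width 2.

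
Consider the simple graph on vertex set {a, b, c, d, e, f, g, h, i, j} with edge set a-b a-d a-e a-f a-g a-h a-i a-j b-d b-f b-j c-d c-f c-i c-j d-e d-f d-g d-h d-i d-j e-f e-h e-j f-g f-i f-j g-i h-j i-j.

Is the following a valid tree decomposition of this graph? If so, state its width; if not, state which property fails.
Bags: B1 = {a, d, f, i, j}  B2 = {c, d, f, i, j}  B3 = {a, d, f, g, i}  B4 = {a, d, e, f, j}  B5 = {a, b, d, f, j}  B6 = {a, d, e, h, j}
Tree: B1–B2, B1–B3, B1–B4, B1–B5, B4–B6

Yes; width 4.

Checking the three conditions: (i) the bags cover all of {a, b, c, d, e, f, g, h, i, j}; (ii) for each edge, some bag contains both endpoints; (iii) the bags containing any fixed vertex form a subtree. All hold, so the decomposition is valid with width 5 − 1 = 4.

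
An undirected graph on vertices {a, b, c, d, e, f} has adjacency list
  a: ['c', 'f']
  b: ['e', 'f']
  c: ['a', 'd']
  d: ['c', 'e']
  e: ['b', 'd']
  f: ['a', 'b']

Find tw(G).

A width-2 tree decomposition is:
Bags: B1 = {c, d, e}  B2 = {b, c, e}  B3 = {b, c, f}  B4 = {a, c, f}
Tree: B1–B2, B2–B3, B3–B4
Every bag has size at most 3, so the width is 3 − 1 = 2 and tw(G) ≤ 2. For the lower bound, G contains the cycle c–d–e–b–f–a–c, so G is not a forest; only forests have treewidth ≤ 1, hence tw(G) ≥ 2. Therefore the treewidth is 2.

2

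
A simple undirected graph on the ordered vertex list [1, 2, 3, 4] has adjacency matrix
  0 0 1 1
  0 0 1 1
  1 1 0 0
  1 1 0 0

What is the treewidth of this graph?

A width-2 tree decomposition is:
Bags: B1 = {1, 3, 4}  B2 = {2, 3, 4}
Tree: B1–B2
Each bag holds 3 vertices, so the decomposition has width 2, which upper-bounds the treewidth. The edges 4–1–3–2–4 form a cycle, so G is not a tree and its treewidth is at least 2. Combining the bounds, tw(G) = 2.

2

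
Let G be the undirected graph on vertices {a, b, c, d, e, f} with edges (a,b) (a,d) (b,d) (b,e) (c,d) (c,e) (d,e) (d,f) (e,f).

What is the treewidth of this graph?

2

A width-2 tree decomposition is:
Bags: B1 = {a, b, d}  B2 = {b, d, e}  B3 = {c, d, e}  B4 = {d, e, f}
Tree: B1–B2, B2–B3, B2–B4
Each bag holds 3 vertices, so the decomposition has width 2, which upper-bounds the treewidth. For the lower bound, the 3 vertices {c, d, e} are pairwise adjacent, and any tree decomposition puts a clique entirely inside one bag — forcing width ≥ 2. The upper and lower bounds meet at 2, so that is the treewidth.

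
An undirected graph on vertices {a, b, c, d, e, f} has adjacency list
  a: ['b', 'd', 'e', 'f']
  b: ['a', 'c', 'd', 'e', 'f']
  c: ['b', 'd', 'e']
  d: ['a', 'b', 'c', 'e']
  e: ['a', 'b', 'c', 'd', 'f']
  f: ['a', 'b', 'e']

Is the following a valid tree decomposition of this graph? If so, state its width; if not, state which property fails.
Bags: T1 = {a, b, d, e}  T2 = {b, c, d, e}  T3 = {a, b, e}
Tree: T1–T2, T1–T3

A tree decomposition must satisfy three properties: every vertex lies in some bag; for every edge, both endpoints lie together in some bag; and for every vertex, the bags containing it form a connected subtree. Here vertex f appears in no bag, so the decomposition is invalid.

No — vertex f appears in no bag.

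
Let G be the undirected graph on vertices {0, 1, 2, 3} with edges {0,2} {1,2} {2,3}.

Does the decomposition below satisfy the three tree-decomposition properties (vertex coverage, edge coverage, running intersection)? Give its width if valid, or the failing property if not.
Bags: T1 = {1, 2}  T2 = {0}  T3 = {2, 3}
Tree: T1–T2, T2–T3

No — edge (2,0) lies in no bag.

A tree decomposition must satisfy three properties: every vertex lies in some bag; for every edge, both endpoints lie together in some bag; and for every vertex, the bags containing it form a connected subtree. Here edge (2,0) lies in no bag, so the decomposition is invalid.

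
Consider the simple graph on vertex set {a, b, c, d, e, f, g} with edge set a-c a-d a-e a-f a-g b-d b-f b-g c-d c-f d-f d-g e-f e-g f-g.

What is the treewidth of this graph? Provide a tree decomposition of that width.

Every bag has size at most 4, so the width is 4 − 1 = 3 and tw(G) ≤ 3. For the lower bound, the 4 vertices {a, d, f, g} are pairwise adjacent, and any tree decomposition puts a clique entirely inside one bag — forcing width ≥ 3. Therefore the treewidth is 3.

Treewidth 3.
Bags: B1 = {a, d, f, g}  B2 = {b, d, f, g}  B3 = {a, c, d, f}  B4 = {a, e, f, g}
Tree: B1–B2, B1–B3, B1–B4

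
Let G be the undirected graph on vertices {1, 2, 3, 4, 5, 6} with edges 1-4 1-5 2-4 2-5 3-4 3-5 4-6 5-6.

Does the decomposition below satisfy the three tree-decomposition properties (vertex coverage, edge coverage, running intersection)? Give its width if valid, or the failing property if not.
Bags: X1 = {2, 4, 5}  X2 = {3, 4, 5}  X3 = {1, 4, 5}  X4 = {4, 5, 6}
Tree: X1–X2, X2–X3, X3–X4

Yes; width 2.

Checking the three conditions: (i) the bags cover all of {1, 2, 3, 4, 5, 6}; (ii) for each edge, some bag contains both endpoints; (iii) the bags containing any fixed vertex form a subtree. All hold, so the decomposition is valid with width 3 − 1 = 2.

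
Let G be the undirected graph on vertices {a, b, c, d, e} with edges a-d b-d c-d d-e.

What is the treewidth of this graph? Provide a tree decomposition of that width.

Treewidth 1.
One optimal decomposition is:
Bags: B1 = {d, e}  B2 = {c, d}  B3 = {a, d}  B4 = {b, d}
Tree: B1–B2, B2–B3, B1–B4

The largest bag has 2 vertices, giving width 1; this decomposition certifies tw(G) ≤ 1. Any graph with an edge has treewidth ≥ 1, and G has the edge e–d. Hence tw(G) = 1 exactly.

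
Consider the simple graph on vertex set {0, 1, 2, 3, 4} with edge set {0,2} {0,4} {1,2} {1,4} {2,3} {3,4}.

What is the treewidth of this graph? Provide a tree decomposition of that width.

The largest bag has 3 vertices, giving width 2; this decomposition certifies tw(G) ≤ 2. For the lower bound, G contains the cycle 4–1–2–0–4, so G is not a forest; only forests have treewidth ≤ 1, hence tw(G) ≥ 2. The upper and lower bounds meet at 2, so that is the treewidth.

Treewidth 2.
One such decomposition:
Bags: B1 = {1, 2, 4}  B2 = {0, 2, 4}  B3 = {2, 3, 4}
Tree: B1–B2, B2–B3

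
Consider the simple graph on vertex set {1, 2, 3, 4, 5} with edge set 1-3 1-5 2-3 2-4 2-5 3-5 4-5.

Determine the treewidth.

2

A width-2 tree decomposition is:
Bags: B1 = {2, 3, 5}  B2 = {2, 4, 5}  B3 = {1, 3, 5}
Tree: B1–B2, B1–B3
Every bag has size at most 3, so the width is 3 − 1 = 2 and tw(G) ≤ 2. On the other hand G contains the 3-clique {1, 3, 5}. A clique must lie in a single bag of any decomposition, so no decomposition can have width below 2. Therefore the treewidth is 2.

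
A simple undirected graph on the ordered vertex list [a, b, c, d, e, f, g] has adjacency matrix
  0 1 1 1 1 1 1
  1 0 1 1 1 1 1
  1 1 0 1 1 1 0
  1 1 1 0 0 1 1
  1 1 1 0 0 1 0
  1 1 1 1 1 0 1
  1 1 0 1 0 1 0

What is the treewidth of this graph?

4

A width-4 tree decomposition is:
Bags: B1 = {a, b, c, d, f}  B2 = {a, b, d, f, g}  B3 = {a, b, c, e, f}
Tree: B1–B2, B1–B3
The largest bag has 5 vertices, giving width 4; this decomposition certifies tw(G) ≤ 4. Conversely, {a, b, d, f, g} is a clique of size 5, and the vertices of any clique must share a bag in every tree decomposition; so some bag has ≥ 5 vertices and tw(G) ≥ 4. Combining the bounds, tw(G) = 4.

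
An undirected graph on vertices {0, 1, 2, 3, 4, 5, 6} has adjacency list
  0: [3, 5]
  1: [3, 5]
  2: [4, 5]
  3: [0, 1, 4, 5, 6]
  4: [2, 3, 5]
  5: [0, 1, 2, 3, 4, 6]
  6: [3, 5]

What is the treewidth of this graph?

A width-2 tree decomposition is:
Bags: B1 = {2, 4, 5}  B2 = {3, 4, 5}  B3 = {1, 3, 5}  B4 = {0, 3, 5}  B5 = {3, 5, 6}
Tree: B1–B2, B2–B3, B3–B4, B2–B5
The largest bag has 3 vertices, giving width 2; this decomposition certifies tw(G) ≤ 2. For the lower bound, the 3 vertices {2, 4, 5} are pairwise adjacent, and any tree decomposition puts a clique entirely inside one bag — forcing width ≥ 2. Hence tw(G) = 2 exactly.

2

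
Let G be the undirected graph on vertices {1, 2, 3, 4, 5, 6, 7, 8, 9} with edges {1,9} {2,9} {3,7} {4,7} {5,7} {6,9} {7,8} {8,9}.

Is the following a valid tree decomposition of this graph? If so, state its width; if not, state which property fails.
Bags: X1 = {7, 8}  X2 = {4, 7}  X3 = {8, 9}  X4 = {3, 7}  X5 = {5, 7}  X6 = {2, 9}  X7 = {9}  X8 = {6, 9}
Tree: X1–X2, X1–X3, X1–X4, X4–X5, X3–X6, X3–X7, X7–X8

A tree decomposition must satisfy three properties: every vertex lies in some bag; for every edge, both endpoints lie together in some bag; and for every vertex, the bags containing it form a connected subtree. Here vertex 1 appears in no bag, so the decomposition is invalid.

No — vertex 1 appears in no bag.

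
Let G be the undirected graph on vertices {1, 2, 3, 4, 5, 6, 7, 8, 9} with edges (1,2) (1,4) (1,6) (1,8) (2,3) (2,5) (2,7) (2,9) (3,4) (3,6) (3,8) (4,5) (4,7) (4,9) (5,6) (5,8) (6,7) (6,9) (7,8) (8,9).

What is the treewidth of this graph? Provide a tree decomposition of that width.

Treewidth 4.
Bags: B1 = {2, 4, 5, 6, 8}  B2 = {1, 2, 4, 6, 8}  B3 = {2, 4, 6, 7, 8}  B4 = {2, 3, 4, 6, 8}  B5 = {2, 4, 6, 8, 9}
Tree: B1–B2, B2–B3, B3–B4, B4–B5

The largest bag has 5 vertices, giving width 4; this decomposition certifies tw(G) ≤ 4. For the lower bound: the 5 vertex sets {2,5}, {1,4}, {6,7}, {8}, {3} are disjoint, each induces a connected subgraph, and every pair is joined by at least one edge of G. Contracting each set to a single vertex therefore yields K_{5} as a minor, and since treewidth is minor-monotone, tw(G) ≥ tw(K_{5}) = 4. Combining the bounds, tw(G) = 4.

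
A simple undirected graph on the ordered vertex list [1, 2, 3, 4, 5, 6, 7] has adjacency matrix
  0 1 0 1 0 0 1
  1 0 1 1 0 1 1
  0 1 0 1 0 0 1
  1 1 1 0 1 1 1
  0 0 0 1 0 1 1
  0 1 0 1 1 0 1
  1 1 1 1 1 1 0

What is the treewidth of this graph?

3

A width-3 tree decomposition is:
Bags: B1 = {2, 4, 6, 7}  B2 = {1, 2, 4, 7}  B3 = {4, 5, 6, 7}  B4 = {2, 3, 4, 7}
Tree: B1–B2, B1–B3, B2–B4
The largest bag has 4 vertices, giving width 3; this decomposition certifies tw(G) ≤ 3. On the other hand G contains the 4-clique {1, 2, 4, 7}. A clique must lie in a single bag of any decomposition, so no decomposition can have width below 3. Combining the bounds, tw(G) = 3.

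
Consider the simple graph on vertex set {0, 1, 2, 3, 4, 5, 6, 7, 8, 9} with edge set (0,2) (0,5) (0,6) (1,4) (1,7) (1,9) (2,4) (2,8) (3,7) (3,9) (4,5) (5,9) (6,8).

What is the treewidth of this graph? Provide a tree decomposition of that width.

Treewidth 2.
One optimal decomposition is:
Bags: B1 = {1, 3, 7}  B2 = {1, 3, 9}  B3 = {1, 4, 9}  B4 = {4, 5, 9}  B5 = {2, 4, 5}  B6 = {0, 2, 5}  B7 = {0, 2, 8}  B8 = {0, 6, 8}
Tree: B1–B2, B2–B3, B3–B4, B4–B5, B5–B6, B6–B7, B7–B8

Each bag holds 3 vertices, so the decomposition has width 2, which upper-bounds the treewidth. The edges 7–3–9–1–7 form a cycle, so G is not a tree and its treewidth is at least 2. Therefore the treewidth is 2.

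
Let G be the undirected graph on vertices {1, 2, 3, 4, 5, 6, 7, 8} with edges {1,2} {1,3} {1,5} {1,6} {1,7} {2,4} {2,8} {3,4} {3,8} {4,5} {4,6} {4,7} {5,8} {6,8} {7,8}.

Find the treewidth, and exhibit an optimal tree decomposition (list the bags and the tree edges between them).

Every bag has size at most 4, so the width is 4 − 1 = 3 and tw(G) ≤ 3. For the lower bound: the 4 vertex sets {2,4}, {3,8}, {1}, {7} are disjoint, each induces a connected subgraph, and every pair is joined by at least one edge of G. Contracting each set to a single vertex therefore yields K_{4} as a minor, and since treewidth is minor-monotone, tw(G) ≥ tw(K_{4}) = 3. Therefore the treewidth is 3.

Treewidth 3.
One such decomposition:
Bags: B1 = {1, 2, 4, 8}  B2 = {1, 3, 4, 8}  B3 = {1, 4, 7, 8}  B4 = {1, 4, 5, 8}  B5 = {1, 4, 6, 8}
Tree: B1–B2, B2–B3, B3–B4, B4–B5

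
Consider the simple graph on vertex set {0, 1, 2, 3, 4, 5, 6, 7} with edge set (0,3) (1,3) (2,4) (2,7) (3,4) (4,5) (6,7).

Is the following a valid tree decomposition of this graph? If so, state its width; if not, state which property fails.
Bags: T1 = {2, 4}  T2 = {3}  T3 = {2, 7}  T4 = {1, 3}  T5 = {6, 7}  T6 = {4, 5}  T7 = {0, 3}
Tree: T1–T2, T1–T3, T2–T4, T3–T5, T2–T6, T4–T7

A tree decomposition must satisfy three properties: every vertex lies in some bag; for every edge, both endpoints lie together in some bag; and for every vertex, the bags containing it form a connected subtree. Here edge (4,3) lies in no bag, so the decomposition is invalid.

No — edge (4,3) lies in no bag.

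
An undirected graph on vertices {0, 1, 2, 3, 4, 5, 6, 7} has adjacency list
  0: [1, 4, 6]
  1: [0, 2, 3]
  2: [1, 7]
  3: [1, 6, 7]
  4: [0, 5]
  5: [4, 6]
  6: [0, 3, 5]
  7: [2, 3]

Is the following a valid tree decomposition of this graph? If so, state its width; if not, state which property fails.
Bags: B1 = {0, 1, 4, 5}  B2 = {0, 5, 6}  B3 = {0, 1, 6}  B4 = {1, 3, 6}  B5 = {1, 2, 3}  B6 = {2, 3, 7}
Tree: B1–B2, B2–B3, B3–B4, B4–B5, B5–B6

No — bags containing vertex 1 are not connected in the tree.

A tree decomposition must satisfy three properties: every vertex lies in some bag; for every edge, both endpoints lie together in some bag; and for every vertex, the bags containing it form a connected subtree. Here bags containing vertex 1 are not connected in the tree, so the decomposition is invalid.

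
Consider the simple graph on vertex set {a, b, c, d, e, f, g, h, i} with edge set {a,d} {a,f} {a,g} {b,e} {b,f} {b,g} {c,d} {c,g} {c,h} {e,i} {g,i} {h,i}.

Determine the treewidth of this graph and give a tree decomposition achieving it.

Each bag holds 4 vertices, so the decomposition has width 3, which upper-bounds the treewidth. For the lower bound: the 4 vertex sets {c,d,h}, {a}, {g}, {b,e,f,i} are disjoint, each induces a connected subgraph, and every pair is joined by at least one edge of G. Contracting each set to a single vertex therefore yields K_{4} as a minor, and since treewidth is minor-monotone, tw(G) ≥ tw(K_{4}) = 3. Therefore the treewidth is 3.

Treewidth 3.
One optimal decomposition is:
Bags: B1 = {a, c, d, h}  B2 = {a, c, g, h}  B3 = {a, g, h, i}  B4 = {a, f, g, i}  B5 = {b, f, g, i}  B6 = {b, e, f, i}
Tree: B1–B2, B2–B3, B3–B4, B4–B5, B5–B6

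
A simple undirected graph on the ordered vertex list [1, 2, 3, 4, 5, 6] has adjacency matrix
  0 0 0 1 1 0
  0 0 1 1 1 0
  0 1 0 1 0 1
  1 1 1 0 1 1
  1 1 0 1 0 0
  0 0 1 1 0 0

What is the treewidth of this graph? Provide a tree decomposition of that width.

Every bag has size at most 3, so the width is 3 − 1 = 2 and tw(G) ≤ 2. On the other hand G contains the 3-clique {1, 4, 5}. A clique must lie in a single bag of any decomposition, so no decomposition can have width below 2. Hence tw(G) = 2 exactly.

Treewidth 2.
Bags: B1 = {2, 4, 5}  B2 = {2, 3, 4}  B3 = {1, 4, 5}  B4 = {3, 4, 6}
Tree: B1–B2, B1–B3, B2–B4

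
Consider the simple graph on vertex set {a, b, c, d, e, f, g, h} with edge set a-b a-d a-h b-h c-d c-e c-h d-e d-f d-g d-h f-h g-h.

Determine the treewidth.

A width-2 tree decomposition is:
Bags: B1 = {c, d, e}  B2 = {c, d, h}  B3 = {d, f, h}  B4 = {a, d, h}  B5 = {a, b, h}  B6 = {d, g, h}
Tree: B1–B2, B2–B3, B3–B4, B4–B5, B3–B6
Every bag has size at most 3, so the width is 3 − 1 = 2 and tw(G) ≤ 2. On the other hand G contains the 3-clique {c, d, e}. A clique must lie in a single bag of any decomposition, so no decomposition can have width below 2. The upper and lower bounds meet at 2, so that is the treewidth.

2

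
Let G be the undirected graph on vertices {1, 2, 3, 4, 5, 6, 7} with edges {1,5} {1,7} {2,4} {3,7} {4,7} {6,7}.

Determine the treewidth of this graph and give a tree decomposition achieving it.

Every bag has size at most 2, so the width is 2 − 1 = 1 and tw(G) ≤ 1. Since G has at least one edge (e.g. 7–1), it is not an edgeless graph, so tw(G) ≥ 1. The upper and lower bounds meet at 1, so that is the treewidth.

Treewidth 1.
One optimal decomposition is:
Bags: B1 = {1, 7}  B2 = {4, 7}  B3 = {6, 7}  B4 = {3, 7}  B5 = {2, 4}  B6 = {1, 5}
Tree: B1–B2, B2–B3, B3–B4, B2–B5, B1–B6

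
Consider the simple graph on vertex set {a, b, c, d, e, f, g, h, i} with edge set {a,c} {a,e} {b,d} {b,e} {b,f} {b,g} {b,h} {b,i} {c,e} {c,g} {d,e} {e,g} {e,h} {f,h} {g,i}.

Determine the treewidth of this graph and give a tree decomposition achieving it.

Treewidth 2.
Bags: B1 = {b, e, h}  B2 = {b, e, g}  B3 = {b, d, e}  B4 = {b, g, i}  B5 = {c, e, g}  B6 = {a, c, e}  B7 = {b, f, h}
Tree: B1–B2, B2–B3, B2–B4, B2–B5, B5–B6, B1–B7

The largest bag has 3 vertices, giving width 2; this decomposition certifies tw(G) ≤ 2. For the lower bound, the 3 vertices {c, e, g} are pairwise adjacent, and any tree decomposition puts a clique entirely inside one bag — forcing width ≥ 2. Therefore the treewidth is 2.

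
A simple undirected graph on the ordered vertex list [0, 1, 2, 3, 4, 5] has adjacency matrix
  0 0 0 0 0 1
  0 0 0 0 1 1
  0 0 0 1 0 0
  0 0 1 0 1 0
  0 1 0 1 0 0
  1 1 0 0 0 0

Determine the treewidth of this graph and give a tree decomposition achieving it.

Every bag has size at most 2, so the width is 2 − 1 = 1 and tw(G) ≤ 1. G has an edge, so its treewidth is at least 1. Hence tw(G) = 1 exactly.

Treewidth 1.
One such decomposition:
Bags: B1 = {1, 4}  B2 = {1, 5}  B3 = {0, 5}  B4 = {3, 4}  B5 = {2, 3}
Tree: B1–B2, B2–B3, B1–B4, B4–B5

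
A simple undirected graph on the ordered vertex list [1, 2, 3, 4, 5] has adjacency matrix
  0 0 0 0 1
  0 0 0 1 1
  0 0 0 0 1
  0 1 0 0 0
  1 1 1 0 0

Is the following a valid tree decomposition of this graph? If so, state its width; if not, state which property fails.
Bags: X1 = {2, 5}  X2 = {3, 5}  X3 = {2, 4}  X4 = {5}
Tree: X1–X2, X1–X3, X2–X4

A tree decomposition must satisfy three properties: every vertex lies in some bag; for every edge, both endpoints lie together in some bag; and for every vertex, the bags containing it form a connected subtree. Here vertex 1 appears in no bag, so the decomposition is invalid.

No — vertex 1 appears in no bag.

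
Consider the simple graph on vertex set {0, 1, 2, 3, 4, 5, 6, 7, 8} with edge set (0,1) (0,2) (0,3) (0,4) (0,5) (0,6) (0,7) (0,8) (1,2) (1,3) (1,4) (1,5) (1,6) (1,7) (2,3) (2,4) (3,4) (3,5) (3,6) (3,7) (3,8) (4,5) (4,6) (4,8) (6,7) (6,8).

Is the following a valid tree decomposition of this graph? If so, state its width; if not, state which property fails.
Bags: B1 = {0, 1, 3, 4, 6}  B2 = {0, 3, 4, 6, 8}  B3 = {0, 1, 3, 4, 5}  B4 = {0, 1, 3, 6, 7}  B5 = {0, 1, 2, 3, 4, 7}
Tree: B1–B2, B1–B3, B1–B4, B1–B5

No — bags containing vertex 7 are not connected in the tree.

A tree decomposition must satisfy three properties: every vertex lies in some bag; for every edge, both endpoints lie together in some bag; and for every vertex, the bags containing it form a connected subtree. Here bags containing vertex 7 are not connected in the tree, so the decomposition is invalid.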